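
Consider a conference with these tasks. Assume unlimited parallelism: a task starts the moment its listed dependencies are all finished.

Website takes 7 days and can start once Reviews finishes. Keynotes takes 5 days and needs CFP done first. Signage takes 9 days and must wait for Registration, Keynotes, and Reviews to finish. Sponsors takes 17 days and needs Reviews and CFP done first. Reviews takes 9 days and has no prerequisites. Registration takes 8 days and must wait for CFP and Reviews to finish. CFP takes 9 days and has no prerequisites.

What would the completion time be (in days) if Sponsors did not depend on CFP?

26

Before: longest chain CFP→Sponsors = 9+17 = 26, finish 26.
Dropping CFP→Sponsors doesn't change Sponsors's earliest start (9); another predecessor still binds.
After: CFP→Registration→Signage = 9+8+9 = 26 → 26 days.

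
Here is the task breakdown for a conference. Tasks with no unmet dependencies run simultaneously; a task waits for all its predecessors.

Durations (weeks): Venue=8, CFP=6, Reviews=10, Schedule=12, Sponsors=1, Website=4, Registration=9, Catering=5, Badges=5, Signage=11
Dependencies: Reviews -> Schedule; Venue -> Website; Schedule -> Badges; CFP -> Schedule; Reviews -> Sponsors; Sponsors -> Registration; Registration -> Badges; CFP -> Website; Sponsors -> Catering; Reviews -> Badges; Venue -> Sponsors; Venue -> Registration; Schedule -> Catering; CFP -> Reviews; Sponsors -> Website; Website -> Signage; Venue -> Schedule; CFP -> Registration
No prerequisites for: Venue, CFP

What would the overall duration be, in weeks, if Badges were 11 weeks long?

39

Critical path before the change: CFP→Reviews→Schedule→Badges = 6+10+12+5 = 33 giving 33 weeks.
Badges lies on that path, so at 11 weeks the path becomes 39 weeks.
No other chain overtakes it, so the finish is 39 weeks.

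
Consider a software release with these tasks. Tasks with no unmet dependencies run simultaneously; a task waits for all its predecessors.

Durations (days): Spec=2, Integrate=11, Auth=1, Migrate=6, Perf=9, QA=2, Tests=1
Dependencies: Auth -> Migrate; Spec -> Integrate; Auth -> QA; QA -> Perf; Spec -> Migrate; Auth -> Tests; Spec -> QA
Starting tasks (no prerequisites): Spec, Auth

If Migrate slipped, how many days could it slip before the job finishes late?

5

The longest chain is Spec→QA→Perf = 2+2+9 = 13; overall finish 13 days.
The longest chain containing Migrate totals 8 days.
So Migrate can slip 13 − 8 = 5 days.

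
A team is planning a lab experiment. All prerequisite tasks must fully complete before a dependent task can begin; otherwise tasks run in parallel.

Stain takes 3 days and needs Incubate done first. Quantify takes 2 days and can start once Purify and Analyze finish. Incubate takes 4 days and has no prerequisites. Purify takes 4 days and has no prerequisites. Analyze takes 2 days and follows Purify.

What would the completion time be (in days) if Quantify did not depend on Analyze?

Original critical path: Purify→Analyze→Quantify = 4+2+2 = 8 ⇒ 8 days.
Without Analyze→Quantify, Quantify's earliest start moves from 6 to 4.
The longest chain is now Incubate→Stain = 4+3 = 7, so the project takes 7 days.

7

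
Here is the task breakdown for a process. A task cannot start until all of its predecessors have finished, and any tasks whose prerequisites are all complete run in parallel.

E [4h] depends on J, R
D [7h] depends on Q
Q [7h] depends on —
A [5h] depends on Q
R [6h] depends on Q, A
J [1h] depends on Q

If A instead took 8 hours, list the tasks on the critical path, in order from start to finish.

Baseline: Q→A→R→E = 7+5+6+4 = 22 → 22 hours.
Since A is critical, the +3 change carries straight to that chain (now 25 hours).
No other chain overtakes it, so the finish is 25 hours.

Q, A, R, E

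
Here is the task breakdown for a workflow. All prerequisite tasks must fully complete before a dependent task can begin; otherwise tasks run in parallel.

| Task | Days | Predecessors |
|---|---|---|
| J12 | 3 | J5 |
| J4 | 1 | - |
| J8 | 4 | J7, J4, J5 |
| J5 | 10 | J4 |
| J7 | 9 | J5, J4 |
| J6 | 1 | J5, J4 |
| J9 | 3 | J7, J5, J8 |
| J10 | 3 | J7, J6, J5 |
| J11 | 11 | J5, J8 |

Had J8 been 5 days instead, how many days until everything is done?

Actual critical path: J4→J5→J7→J8→J11 = 1+10+9+4+11 = 35 ⇒ 35 days.
J8 lies on that path, so at 5 days the path becomes 36 days.
That remains the longest chain; total 36 days.

36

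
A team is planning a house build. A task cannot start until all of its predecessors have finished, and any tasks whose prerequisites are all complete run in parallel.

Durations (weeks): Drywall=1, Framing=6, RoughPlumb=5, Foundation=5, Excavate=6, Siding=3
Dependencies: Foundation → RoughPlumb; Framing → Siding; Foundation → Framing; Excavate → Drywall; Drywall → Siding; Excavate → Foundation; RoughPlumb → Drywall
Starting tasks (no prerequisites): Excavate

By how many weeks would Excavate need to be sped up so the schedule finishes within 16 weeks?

Current finish: 20 weeks; target: 16.
Excavate is on every critical path, so each week cut from Excavate cuts the finish by one (this holds down to a finish of 15).
Need 20 − 16 = 4 weeks off Excavate → Excavate becomes 2 weeks, finish becomes 16.

4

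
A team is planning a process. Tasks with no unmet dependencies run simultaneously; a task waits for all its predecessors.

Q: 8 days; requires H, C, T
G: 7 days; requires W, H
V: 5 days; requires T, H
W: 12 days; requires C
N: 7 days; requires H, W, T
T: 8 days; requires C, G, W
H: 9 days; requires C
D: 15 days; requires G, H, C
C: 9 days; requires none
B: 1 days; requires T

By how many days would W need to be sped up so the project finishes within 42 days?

2

Current finish: 44 days; target: 42.
W is on every critical path, so each day cut from W cuts the finish by one (this holds down to a finish of 41).
Need 44 − 42 = 2 days off W → W becomes 10 days, finish becomes 42.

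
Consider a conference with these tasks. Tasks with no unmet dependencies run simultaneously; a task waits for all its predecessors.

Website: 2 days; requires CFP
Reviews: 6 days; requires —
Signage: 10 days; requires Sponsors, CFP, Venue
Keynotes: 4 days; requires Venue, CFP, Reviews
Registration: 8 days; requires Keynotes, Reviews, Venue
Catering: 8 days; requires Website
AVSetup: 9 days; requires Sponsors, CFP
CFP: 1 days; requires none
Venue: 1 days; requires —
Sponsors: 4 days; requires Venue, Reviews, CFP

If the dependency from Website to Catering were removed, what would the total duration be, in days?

Before: longest chain Reviews→Sponsors→Signage = 6+4+10 = 20, finish 20.
Without Website→Catering, Catering's earliest start moves from 3 to 0.
The longest chain is now Reviews→Sponsors→Signage = 6+4+10 = 20, so the job takes 20 days.

20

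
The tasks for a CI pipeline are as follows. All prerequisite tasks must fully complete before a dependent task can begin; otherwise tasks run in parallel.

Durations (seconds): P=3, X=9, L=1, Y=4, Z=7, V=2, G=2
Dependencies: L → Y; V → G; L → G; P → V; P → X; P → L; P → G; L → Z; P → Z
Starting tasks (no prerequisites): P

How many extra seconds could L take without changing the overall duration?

1

The longest chain is P→X = 3+9 = 12; overall finish 12 seconds.
The longest chain containing L totals 11 seconds.
Float = 12 − 11 = 1.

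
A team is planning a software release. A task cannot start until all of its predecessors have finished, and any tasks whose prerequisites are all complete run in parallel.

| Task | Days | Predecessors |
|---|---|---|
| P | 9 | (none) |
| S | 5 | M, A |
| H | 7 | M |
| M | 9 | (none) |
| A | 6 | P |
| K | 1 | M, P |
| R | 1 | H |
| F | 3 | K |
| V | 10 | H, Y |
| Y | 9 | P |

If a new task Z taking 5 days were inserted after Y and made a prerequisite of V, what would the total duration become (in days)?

33

Originally the job takes 28 days.
With Z inserted, V now waits for max(H, Y, Z).
New critical path: P→Y→Z→V = 9+9+5+10 = 33 ⇒ 33 days.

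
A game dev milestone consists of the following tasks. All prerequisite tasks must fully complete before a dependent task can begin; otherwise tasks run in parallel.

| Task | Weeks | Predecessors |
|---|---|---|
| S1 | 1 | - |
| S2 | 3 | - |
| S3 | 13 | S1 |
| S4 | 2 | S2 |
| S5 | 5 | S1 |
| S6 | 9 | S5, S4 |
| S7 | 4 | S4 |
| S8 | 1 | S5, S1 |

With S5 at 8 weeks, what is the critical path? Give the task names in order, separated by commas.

S1, S5, S6

Critical path before the change: S1→S5→S6 = 1+5+9 = 15 giving 15 weeks.
Since S5 is critical, the +3 change carries straight to that chain (now 18 weeks).
That remains the longest chain; total 18 weeks.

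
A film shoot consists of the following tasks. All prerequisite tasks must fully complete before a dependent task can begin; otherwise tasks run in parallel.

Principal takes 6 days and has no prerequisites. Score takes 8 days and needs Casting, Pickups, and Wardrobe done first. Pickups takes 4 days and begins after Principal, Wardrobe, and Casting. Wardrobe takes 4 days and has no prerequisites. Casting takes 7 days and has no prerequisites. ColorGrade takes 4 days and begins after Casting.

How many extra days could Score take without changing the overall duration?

Critical path: Casting→Pickups→Score = 7+4+8 = 19, so the finish is 19 days.
Score finishes as early as 19 and must finish by 19.
So Score can slip 19 − 19 = 0 days.

0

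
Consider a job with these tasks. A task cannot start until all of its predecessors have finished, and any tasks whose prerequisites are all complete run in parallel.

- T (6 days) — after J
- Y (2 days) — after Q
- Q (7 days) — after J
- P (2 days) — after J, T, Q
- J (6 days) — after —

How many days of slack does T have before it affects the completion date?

1

J→Q→P = 6+7+2 = 15 sets the makespan at 15 days.
T finishes as early as 12 and must finish by 13.
Float = 15 − 14 = 1.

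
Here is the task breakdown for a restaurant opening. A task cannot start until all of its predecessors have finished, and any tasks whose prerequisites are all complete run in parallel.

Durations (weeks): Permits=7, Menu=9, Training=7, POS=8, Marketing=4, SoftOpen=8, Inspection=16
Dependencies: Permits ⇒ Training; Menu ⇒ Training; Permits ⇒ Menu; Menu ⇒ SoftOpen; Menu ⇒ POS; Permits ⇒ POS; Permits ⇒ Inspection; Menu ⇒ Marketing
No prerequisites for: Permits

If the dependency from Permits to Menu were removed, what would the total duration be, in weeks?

Original critical path: Permits→Menu→POS = 7+9+8 = 24 ⇒ 24 weeks.
Without Permits→Menu, Menu's earliest start moves from 7 to 0.
New critical path: Permits→Inspection = 7+16 = 23 ⇒ 23 weeks.

23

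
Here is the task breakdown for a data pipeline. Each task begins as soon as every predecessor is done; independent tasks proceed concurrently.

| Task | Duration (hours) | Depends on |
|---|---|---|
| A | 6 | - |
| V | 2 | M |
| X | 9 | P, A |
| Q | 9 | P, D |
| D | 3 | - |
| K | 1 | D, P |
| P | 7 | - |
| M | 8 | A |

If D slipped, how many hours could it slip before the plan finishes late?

A→M→V = 6+8+2 = 16 sets the makespan at 16 hours.
Longest path through D: 12 hours (earliest finish 3, latest finish 7).
So D can slip 7 − 3 = 4 hours.

4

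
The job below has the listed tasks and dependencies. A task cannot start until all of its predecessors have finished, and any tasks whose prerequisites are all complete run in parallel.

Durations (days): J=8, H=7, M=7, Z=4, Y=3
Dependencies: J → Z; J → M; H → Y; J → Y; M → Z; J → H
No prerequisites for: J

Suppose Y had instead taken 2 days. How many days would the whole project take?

19

The binding path is J→M→Z = 8+7+4 = 19; finish at 19 days.
Y has 1 day of float (longest path through it is 18).
That remains the longest chain; total 19 days.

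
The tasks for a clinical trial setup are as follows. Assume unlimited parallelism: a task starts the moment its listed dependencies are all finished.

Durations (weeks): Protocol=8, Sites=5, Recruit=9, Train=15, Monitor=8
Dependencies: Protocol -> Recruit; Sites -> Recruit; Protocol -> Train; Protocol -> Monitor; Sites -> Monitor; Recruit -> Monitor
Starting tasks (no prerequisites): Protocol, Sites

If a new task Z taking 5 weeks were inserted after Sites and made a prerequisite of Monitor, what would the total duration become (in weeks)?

25

Originally the schedule takes 25 weeks.
With Z inserted, Monitor now waits for max(Protocol, Recruit, Sites, Z).
New critical path: Protocol→Recruit→Monitor = 8+9+8 = 25 ⇒ 25 weeks.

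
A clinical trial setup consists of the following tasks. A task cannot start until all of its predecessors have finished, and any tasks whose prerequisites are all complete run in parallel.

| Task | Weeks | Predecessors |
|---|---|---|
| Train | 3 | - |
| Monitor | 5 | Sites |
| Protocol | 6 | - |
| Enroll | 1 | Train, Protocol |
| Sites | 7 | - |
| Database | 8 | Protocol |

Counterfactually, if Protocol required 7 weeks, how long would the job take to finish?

As given, the longest chain is Protocol→Database = 6+8 = 14, so the finish is 14 weeks.
Since Protocol is critical, the +1 change carries straight to that chain (now 15 weeks).
No other chain overtakes it, so the finish is 15 weeks.

15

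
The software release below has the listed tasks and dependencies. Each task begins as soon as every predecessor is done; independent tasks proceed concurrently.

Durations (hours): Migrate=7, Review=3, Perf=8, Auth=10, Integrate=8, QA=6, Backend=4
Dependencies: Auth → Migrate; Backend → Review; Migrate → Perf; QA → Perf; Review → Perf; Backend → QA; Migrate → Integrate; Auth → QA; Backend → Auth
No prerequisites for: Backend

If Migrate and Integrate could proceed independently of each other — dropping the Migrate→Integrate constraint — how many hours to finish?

29

Original critical path: Backend→Auth→Migrate→Perf = 4+10+7+8 = 29 ⇒ 29 hours.
Without Migrate→Integrate, Integrate's earliest start moves from 21 to 0.
New critical path: Backend→Auth→Migrate→Perf = 4+10+7+8 = 29 ⇒ 29 hours.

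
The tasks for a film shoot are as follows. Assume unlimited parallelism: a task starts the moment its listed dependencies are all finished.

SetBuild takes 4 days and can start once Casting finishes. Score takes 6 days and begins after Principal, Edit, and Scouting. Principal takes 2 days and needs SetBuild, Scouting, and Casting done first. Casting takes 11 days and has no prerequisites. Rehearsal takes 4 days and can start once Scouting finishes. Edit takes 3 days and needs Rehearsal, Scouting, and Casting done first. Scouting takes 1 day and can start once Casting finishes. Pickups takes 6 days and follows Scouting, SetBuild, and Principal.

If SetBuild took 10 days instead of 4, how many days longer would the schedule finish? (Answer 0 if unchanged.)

4

Baseline: Casting→Scouting→Rehearsal→Edit→Score = 11+1+4+3+6 = 25 → 25 days.
SetBuild has 2 days of float (longest path through it is 23).
The binding chain switches to Casting→SetBuild→Principal→Pickups = 11+10+2+6 = 29; finish 29 days.
Change in finish: 29 − 25 = +4 days.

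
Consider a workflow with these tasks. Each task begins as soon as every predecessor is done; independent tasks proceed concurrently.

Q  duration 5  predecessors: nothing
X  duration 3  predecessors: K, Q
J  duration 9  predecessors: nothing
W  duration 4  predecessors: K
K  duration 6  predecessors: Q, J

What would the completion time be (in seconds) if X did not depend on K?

Original critical path: J→K→W = 9+6+4 = 19 ⇒ 19 seconds.
Without K→X, X's earliest start moves from 15 to 5.
After: J→K→W = 9+6+4 = 19 → 19 seconds.

19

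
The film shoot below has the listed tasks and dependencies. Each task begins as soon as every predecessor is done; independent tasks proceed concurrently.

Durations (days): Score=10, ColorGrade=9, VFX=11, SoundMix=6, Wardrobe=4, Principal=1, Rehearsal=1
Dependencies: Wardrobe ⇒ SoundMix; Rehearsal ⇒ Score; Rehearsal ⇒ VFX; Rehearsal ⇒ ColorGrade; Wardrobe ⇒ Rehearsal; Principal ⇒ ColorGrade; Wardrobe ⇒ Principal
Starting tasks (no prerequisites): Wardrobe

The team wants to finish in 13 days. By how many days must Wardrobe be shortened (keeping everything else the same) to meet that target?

3

Current finish: 16 days; target: 13.
Wardrobe is on every critical path, so each day cut from Wardrobe cuts the finish by one (this holds down to a finish of 13).
Need 16 − 13 = 3 days off Wardrobe → Wardrobe becomes 1 day, finish becomes 13.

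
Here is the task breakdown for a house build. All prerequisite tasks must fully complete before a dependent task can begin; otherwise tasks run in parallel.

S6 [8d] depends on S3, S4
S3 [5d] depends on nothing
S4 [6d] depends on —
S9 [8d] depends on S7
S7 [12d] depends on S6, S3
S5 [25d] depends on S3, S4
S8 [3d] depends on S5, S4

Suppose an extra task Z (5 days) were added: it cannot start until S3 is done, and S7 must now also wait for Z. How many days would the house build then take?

34

Originally the house build takes 34 days.
With Z inserted, S7 now waits for max(S6, S3, Z).
New critical path: S4→S5→S8 = 6+25+3 = 34 ⇒ 34 days.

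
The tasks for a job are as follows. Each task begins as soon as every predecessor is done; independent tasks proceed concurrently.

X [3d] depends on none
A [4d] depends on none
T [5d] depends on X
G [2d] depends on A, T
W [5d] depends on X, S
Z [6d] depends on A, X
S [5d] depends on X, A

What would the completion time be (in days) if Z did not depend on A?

With the dependency in place, A→S→W = 4+5+5 = 14 sets the finish at 14 days.
Without A→Z, Z's earliest start moves from 4 to 3.
New critical path: A→S→W = 4+5+5 = 14 ⇒ 14 days.

14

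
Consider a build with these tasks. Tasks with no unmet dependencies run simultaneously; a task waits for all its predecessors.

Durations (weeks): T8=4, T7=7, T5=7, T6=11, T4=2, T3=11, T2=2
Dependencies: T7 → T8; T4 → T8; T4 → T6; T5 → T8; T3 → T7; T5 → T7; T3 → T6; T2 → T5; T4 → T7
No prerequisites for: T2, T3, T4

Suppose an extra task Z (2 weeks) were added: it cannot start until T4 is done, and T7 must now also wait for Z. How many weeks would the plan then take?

Originally the plan takes 22 weeks.
With Z inserted, T7 now waits for max(T3, T4, T5, Z).
New critical path: T3→T6 = 11+11 = 22 ⇒ 22 weeks.

22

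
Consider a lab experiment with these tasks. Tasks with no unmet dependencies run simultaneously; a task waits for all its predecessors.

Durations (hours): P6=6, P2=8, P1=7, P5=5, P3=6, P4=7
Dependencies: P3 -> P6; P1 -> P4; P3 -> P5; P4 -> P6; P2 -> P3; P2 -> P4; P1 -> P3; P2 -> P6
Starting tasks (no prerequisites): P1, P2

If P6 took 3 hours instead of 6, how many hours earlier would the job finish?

As given, the longest chain is P2→P4→P6 = 8+7+6 = 21, so the finish is 21 hours.
Since P6 is critical, the -3 change carries straight to that chain (now 18 hours).
Now P2→P3→P5 = 8+6+5 = 19 is longest, so the finish becomes 19 hours.
Change in finish: 19 − 21 = -2 hours.

2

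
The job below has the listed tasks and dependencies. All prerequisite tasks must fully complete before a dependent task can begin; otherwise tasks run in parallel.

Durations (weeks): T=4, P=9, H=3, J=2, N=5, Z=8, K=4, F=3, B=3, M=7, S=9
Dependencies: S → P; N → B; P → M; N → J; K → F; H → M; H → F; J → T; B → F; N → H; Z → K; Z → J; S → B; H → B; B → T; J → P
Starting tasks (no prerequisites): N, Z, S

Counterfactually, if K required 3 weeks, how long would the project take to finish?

26

The binding path is Z→J→P→M = 8+2+9+7 = 26; finish at 26 weeks.
K has 11 weeks of float (longest path through it is 15).
That remains the longest chain; total 26 weeks.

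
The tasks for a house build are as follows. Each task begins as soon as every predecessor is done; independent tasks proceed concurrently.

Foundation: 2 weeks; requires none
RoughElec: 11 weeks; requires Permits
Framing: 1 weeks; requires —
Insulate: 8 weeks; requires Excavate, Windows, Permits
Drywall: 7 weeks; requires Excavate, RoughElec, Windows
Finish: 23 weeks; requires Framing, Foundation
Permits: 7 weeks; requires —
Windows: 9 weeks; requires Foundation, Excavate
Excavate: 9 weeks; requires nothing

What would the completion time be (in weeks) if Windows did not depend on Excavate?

25

Original critical path: Excavate→Windows→Insulate = 9+9+8 = 26 ⇒ 26 weeks.
Without Excavate→Windows, Windows's earliest start moves from 9 to 2.
The longest chain is now Permits→RoughElec→Drywall = 7+11+7 = 25, so the job takes 25 weeks.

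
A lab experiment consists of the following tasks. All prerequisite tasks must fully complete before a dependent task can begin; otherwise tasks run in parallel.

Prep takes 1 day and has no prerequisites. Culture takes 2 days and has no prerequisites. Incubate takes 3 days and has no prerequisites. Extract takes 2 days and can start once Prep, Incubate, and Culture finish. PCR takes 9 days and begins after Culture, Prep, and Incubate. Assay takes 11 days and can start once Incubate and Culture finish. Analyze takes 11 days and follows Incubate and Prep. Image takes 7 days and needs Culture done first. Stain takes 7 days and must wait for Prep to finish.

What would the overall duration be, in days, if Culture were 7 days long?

Actual critical path: Incubate→Assay = 3+11 = 14 ⇒ 14 days.
Culture is off the critical path — its longest chain is 13 days, giving 1 of slack.
Now Culture→Assay = 7+11 = 18 is longest, so the finish becomes 18 days.

18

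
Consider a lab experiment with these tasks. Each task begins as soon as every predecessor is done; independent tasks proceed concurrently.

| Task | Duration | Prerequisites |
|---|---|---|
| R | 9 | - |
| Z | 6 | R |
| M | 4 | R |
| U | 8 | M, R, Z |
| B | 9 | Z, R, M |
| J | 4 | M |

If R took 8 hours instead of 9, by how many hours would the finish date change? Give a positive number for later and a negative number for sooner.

Critical path before the change: R→Z→B = 9+6+9 = 24 giving 24 hours.
R is on the critical path; changing it to 8 makes that path 23 hours.
No other chain overtakes it, so the finish is 23 hours.
Change in finish: 23 − 24 = -1 hours.

-1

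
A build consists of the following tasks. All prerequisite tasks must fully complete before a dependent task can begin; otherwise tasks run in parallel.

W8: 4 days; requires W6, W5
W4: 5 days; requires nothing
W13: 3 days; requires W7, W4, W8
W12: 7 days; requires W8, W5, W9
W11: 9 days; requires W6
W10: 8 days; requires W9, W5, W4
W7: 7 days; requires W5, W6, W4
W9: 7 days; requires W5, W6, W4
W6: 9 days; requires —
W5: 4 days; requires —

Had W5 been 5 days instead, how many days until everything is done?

As given, the longest chain is W6→W9→W10 = 9+7+8 = 24, so the finish is 24 days.
W5 is off the critical path — its longest chain is 19 days, giving 5 of slack.
No other chain overtakes it, so the finish is 24 days.

24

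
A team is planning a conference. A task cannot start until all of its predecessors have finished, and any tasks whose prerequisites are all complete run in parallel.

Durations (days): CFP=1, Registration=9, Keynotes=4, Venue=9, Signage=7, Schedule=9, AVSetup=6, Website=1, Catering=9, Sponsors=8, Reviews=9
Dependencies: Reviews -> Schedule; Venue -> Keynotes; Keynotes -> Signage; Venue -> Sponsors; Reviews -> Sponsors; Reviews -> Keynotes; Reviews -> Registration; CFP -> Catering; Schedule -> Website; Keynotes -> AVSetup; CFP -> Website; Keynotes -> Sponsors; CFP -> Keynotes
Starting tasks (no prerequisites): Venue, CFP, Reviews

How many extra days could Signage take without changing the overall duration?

The longest chain is Venue→Keynotes→Sponsors = 9+4+8 = 21; overall finish 21 days.
Longest path through Signage: 20 days (earliest finish 20, latest finish 21).
Slack of Signage = 14 − 13 = 1 day.

1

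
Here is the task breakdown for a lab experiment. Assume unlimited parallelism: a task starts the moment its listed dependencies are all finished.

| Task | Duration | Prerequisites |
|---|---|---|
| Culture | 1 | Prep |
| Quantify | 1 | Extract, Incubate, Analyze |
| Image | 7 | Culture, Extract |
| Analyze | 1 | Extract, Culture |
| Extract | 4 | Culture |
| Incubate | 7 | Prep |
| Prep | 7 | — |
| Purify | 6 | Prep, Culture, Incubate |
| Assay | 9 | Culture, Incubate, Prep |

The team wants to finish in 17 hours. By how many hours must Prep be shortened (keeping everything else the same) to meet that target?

Current finish: 23 hours; target: 17.
Prep is on every critical path, so each hour cut from Prep cuts the finish by one (this holds down to a finish of 17).
Need 23 − 17 = 6 hours off Prep → Prep becomes 1 hour, finish becomes 17.

6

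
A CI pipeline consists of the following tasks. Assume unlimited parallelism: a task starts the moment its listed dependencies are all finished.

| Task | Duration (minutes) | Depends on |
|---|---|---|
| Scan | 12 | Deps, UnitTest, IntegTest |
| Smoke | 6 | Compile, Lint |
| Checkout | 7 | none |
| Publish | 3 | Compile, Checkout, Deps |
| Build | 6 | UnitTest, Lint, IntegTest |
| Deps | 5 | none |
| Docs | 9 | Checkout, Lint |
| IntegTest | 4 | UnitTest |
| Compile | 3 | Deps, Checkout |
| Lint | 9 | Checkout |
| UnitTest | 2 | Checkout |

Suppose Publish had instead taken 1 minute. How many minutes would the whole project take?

Baseline: Checkout→Lint→Docs = 7+9+9 = 25 → 25 minutes.
The longest path through Publish is only 13 minutes, so Publish has float 12.
The critical path is still Checkout→Lint→Docs; finish is now 25 minutes.

25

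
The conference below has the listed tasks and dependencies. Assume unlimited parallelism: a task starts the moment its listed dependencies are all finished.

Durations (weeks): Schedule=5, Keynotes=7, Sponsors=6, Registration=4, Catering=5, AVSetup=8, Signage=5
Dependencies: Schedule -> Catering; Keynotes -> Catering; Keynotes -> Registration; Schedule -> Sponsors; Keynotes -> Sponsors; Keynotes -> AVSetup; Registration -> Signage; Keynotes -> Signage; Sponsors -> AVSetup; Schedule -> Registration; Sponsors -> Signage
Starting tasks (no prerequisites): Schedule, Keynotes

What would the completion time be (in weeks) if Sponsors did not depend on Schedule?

With the dependency in place, Keynotes→Sponsors→AVSetup = 7+6+8 = 21 sets the finish at 21 weeks.
Dropping Schedule→Sponsors doesn't change Sponsors's earliest start (7); another predecessor still binds.
New critical path: Keynotes→Sponsors→AVSetup = 7+6+8 = 21 ⇒ 21 weeks.

21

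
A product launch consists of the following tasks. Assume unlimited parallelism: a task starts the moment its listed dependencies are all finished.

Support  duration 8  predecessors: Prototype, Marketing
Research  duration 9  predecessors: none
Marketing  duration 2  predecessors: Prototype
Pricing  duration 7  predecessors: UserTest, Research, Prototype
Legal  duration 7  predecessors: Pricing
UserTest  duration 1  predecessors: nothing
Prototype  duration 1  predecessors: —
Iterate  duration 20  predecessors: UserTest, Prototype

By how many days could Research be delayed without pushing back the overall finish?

0

Research→Pricing→Legal = 9+7+7 = 23 sets the makespan at 23 days.
Longest path through Research: 23 days (earliest finish 9, latest finish 9).
So Research can slip 9 − 9 = 0 days.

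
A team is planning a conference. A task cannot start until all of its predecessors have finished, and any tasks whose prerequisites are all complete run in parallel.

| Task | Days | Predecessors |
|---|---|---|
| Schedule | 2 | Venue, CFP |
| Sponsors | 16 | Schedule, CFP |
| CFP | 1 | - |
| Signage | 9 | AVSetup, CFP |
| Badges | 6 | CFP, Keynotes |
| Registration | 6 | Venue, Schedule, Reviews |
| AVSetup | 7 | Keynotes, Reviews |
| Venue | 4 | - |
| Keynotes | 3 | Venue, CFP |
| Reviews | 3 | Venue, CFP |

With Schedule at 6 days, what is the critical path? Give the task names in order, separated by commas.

Critical path before the change: Venue→Reviews→AVSetup→Signage = 4+3+7+9 = 23 giving 23 days.
Schedule is off the critical path — its longest chain is 22 days, giving 1 of slack.
The binding chain switches to Venue→Schedule→Sponsors = 4+6+16 = 26; finish 26 days.

Venue, Schedule, Sponsors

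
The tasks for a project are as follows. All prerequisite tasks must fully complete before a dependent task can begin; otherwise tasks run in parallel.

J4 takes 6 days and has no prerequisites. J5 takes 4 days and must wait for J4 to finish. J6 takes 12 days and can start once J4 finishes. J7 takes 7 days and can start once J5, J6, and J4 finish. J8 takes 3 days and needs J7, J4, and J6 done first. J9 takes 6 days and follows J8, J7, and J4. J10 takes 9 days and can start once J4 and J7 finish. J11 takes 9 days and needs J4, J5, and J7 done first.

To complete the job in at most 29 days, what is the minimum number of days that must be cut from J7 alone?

Current finish: 34 days; target: 29.
J7 is on every critical path, so each day cut from J7 cuts the finish by one (this holds down to a finish of 28).
Need 34 − 29 = 5 days off J7 → J7 becomes 2 days, finish becomes 29.

5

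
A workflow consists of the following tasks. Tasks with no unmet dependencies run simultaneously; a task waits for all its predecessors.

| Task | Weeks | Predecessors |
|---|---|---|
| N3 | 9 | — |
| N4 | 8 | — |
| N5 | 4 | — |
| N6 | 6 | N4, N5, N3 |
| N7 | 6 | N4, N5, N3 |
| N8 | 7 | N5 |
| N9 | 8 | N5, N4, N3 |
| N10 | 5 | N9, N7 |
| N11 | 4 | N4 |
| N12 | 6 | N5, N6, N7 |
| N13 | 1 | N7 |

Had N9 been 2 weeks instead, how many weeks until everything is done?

The binding path is N3→N9→N10 = 9+8+5 = 22; finish at 22 weeks.
N9 is on the critical path; changing it to 2 makes that path 16 weeks.
New critical path: N3→N6→N12 = 9+6+6 = 21 ⇒ 21 weeks.

21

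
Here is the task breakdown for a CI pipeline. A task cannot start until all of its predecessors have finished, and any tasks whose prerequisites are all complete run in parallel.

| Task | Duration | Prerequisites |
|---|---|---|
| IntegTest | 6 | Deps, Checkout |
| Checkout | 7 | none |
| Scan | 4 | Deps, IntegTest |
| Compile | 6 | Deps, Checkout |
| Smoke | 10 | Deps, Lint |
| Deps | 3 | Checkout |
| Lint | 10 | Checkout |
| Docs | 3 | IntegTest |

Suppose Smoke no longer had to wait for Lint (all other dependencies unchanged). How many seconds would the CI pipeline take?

20

With the dependency in place, Checkout→Lint→Smoke = 7+10+10 = 27 sets the finish at 27 seconds.
Without Lint→Smoke, Smoke's earliest start moves from 17 to 10.
After: Checkout→Deps→IntegTest→Scan = 7+3+6+4 = 20 → 20 seconds.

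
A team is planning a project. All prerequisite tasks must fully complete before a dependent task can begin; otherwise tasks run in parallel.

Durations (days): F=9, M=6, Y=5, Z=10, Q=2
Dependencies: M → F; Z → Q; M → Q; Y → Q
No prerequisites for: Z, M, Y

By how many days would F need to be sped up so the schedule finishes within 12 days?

Current finish: 15 days; target: 12.
F is on every critical path, so each day cut from F cuts the finish by one (this holds down to a finish of 12).
Need 15 − 12 = 3 days off F → F becomes 6 days, finish becomes 12.

3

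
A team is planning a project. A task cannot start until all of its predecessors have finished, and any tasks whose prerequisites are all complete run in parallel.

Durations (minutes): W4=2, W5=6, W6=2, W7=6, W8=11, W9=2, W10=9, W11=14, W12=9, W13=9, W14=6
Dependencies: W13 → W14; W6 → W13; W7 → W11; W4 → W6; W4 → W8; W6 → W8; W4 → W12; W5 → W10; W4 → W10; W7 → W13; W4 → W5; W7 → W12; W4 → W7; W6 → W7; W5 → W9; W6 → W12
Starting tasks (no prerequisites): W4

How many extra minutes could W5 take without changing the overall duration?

Critical path: W4→W6→W7→W13→W14 = 2+2+6+9+6 = 25, so the finish is 25 minutes.
W5 finishes as early as 8 and must finish by 16.
Float = 25 − 17 = 8.

8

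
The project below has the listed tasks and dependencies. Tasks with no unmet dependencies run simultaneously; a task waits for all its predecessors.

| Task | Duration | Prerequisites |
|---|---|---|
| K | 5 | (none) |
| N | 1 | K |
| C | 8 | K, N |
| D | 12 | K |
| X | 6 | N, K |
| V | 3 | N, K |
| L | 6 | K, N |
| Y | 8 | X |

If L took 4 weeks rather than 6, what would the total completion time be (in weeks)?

The binding path is K→N→X→Y = 5+1+6+8 = 20; finish at 20 weeks.
L is off the critical path — its longest chain is 12 weeks, giving 8 of slack.
That remains the longest chain; total 20 weeks.

20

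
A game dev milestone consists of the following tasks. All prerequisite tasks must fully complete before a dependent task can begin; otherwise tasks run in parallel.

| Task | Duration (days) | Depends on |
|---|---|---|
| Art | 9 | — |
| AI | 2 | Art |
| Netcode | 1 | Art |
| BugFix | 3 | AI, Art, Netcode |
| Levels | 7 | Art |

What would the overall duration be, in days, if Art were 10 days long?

Baseline: Art→Levels = 9+7 = 16 → 16 days.
Art lies on that path, so at 10 days the path becomes 17 days.
No other chain overtakes it, so the finish is 17 days.

17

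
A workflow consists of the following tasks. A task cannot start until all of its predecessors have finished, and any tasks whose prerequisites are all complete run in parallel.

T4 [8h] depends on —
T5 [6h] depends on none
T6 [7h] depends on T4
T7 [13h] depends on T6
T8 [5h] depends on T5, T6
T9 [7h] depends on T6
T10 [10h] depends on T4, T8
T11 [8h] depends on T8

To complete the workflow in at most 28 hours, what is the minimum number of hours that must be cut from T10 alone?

2

Current finish: 30 hours; target: 28.
T10 is on every critical path, so each hour cut from T10 cuts the finish by one (this holds down to a finish of 28).
Need 30 − 28 = 2 hours off T10 → T10 becomes 8 hours, finish becomes 28.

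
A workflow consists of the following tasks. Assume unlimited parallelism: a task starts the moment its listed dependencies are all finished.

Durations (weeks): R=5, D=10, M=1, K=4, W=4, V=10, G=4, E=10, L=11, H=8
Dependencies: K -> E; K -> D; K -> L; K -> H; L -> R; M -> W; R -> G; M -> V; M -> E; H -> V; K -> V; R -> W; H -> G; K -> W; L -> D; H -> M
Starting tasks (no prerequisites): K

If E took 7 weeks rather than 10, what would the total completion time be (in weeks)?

25

Actual critical path: K→L→D = 4+11+10 = 25 ⇒ 25 weeks.
The longest path through E is only 23 weeks, so E has float 2.
The critical path is still K→L→D; finish is now 25 weeks.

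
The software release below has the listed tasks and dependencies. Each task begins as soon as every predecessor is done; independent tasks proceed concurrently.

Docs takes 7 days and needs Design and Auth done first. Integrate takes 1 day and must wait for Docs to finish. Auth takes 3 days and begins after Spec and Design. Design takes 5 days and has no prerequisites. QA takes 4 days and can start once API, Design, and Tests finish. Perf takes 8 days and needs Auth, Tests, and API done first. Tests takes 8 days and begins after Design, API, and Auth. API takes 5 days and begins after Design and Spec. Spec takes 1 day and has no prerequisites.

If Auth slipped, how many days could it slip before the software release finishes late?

2

The longest chain is Design→API→Tests→Perf = 5+5+8+8 = 26; overall finish 26 days.
Auth finishes as early as 8 and must finish by 10.
Float = 26 − 24 = 2.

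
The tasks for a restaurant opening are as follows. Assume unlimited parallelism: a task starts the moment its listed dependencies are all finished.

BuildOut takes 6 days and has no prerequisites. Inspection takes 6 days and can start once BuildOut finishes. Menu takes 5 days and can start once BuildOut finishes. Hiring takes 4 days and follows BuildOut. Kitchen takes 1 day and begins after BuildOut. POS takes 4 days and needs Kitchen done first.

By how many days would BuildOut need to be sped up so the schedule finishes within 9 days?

Current finish: 12 days; target: 9.
BuildOut is on every critical path, so each day cut from BuildOut cuts the finish by one (this holds down to a finish of 7).
Need 12 − 9 = 3 days off BuildOut → BuildOut becomes 3 days, finish becomes 9.

3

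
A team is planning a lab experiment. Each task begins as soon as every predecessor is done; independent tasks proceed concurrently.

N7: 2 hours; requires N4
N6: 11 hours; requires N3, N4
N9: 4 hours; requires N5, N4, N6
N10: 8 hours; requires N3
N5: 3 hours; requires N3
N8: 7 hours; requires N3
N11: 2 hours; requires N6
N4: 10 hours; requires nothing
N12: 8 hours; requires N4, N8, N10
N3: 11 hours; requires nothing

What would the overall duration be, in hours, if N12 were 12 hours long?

31

As given, the longest chain is N3→N10→N12 = 11+8+8 = 27, so the finish is 27 hours.
N12 is on the critical path; changing it to 12 makes that path 31 hours.
That remains the longest chain; total 31 hours.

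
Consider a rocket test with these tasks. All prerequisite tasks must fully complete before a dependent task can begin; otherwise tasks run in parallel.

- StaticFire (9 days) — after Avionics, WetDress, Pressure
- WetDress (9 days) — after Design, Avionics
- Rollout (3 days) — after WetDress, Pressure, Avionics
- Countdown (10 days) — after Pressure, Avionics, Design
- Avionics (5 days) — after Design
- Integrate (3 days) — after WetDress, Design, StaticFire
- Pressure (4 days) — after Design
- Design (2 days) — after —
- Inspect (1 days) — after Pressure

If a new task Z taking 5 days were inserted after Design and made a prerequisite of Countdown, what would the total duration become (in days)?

Originally the plan takes 28 days.
With Z inserted, Countdown now waits for max(Pressure, Avionics, Design, Z).
New critical path: Design→Avionics→WetDress→StaticFire→Integrate = 2+5+9+9+3 = 28 ⇒ 28 days.

28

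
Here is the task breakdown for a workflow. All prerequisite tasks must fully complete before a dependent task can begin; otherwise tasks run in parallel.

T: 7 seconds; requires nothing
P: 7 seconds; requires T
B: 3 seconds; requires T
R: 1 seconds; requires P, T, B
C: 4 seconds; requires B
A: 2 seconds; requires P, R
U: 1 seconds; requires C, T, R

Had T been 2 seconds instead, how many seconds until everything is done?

12

Critical path before the change: T→P→R→A = 7+7+1+2 = 17 giving 17 seconds.
Since T is critical, the -5 change carries straight to that chain (now 12 seconds).
The critical path is still T→P→R→A; finish is now 12 seconds.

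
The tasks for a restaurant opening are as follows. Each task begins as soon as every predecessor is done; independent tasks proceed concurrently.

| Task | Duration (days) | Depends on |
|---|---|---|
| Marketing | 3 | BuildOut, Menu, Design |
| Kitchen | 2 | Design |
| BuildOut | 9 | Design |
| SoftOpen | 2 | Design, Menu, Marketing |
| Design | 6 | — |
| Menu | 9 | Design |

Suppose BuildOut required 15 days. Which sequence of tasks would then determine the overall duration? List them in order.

Design, BuildOut, Marketing, SoftOpen

Baseline: Design→BuildOut→Marketing→SoftOpen = 6+9+3+2 = 20 → 20 days.
BuildOut lies on that path, so at 15 days the path becomes 26 days.
No other chain overtakes it, so the finish is 26 days.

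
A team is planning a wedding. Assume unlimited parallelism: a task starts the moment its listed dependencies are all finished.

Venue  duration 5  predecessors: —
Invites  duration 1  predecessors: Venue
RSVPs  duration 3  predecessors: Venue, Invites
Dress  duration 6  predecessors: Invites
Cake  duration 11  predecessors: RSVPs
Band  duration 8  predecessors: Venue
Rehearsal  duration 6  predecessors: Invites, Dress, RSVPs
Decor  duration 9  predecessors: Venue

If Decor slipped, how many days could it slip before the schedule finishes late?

The longest chain is Venue→Invites→RSVPs→Cake = 5+1+3+11 = 20; overall finish 20 days.
Decor finishes as early as 14 and must finish by 20.
Float = 20 − 14 = 6.

6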